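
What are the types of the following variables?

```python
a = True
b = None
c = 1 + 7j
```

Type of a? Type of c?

a is bool; c is complex

bool, complex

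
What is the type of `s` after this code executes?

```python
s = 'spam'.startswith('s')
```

str.startswith() returns bool

bool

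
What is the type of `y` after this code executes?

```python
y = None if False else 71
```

Ternary: condition is False, else branch (71) taken → int

int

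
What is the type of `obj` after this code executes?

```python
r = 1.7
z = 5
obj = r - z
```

float - int returns float (1.7 - 5 = -3.3)

float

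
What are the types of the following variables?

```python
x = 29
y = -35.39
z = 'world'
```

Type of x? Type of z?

x is int; z is str

int, str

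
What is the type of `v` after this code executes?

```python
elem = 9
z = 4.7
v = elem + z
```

int + float returns float (9 + 4.7 = 13.7)

float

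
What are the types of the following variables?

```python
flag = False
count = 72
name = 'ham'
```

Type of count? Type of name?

count is int; name is str

int, str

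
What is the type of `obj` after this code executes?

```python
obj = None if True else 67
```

Ternary: condition is True, if branch (None) taken → NoneType

NoneType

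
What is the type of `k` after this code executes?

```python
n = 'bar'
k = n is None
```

'is' comparison returns bool

bool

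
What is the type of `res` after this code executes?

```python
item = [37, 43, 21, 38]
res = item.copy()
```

list.copy() returns list

list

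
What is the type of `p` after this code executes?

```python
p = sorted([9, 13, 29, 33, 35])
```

sorted() always returns list

list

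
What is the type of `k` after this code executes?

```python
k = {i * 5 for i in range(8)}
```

A set comprehension {expr for x in iterable} produces a set

set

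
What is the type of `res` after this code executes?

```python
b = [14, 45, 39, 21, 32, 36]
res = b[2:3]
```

Slicing a list always returns a list

list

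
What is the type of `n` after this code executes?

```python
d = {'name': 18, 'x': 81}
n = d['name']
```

Accessing dict[str, int] with key 'name' returns int value 18

int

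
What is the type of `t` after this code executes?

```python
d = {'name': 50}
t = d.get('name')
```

dict.get() returns the value (int) when key is found

int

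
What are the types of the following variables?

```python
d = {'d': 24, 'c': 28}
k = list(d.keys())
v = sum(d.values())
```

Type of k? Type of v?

list(...) returns list; sum of int values returns int

list, int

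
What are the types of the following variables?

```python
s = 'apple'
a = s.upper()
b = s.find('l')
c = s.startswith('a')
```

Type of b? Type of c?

str.find() returns int; str.startswith() returns bool

int, bool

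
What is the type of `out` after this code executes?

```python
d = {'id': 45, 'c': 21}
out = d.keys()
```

.keys() returns a dict_keys view object

dict_keys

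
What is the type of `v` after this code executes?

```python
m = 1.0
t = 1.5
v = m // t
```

float // float returns float (floor division preserves float type)

float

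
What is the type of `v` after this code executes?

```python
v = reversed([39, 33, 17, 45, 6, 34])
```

reversed() on a list returns a list_reverseiterator

list_reverseiterator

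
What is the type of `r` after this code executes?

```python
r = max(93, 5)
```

max() of ints returns int

int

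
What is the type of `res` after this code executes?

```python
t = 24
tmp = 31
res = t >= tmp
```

Comparison operators return bool

bool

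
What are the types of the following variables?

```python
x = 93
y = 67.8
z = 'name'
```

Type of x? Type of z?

x is int; z is str

int, str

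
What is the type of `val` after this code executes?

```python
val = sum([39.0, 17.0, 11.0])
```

sum() of floats returns float

float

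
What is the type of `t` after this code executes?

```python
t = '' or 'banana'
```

'or' returns first truthy value ('banana', which is str)

str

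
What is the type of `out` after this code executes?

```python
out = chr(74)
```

chr() returns str (single character)

str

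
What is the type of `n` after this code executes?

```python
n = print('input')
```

print() returns None

NoneType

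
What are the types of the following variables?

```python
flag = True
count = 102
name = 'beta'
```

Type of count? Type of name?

count is int; name is str

int, str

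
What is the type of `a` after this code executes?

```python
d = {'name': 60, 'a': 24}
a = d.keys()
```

.keys() returns a dict_keys view object

dict_keys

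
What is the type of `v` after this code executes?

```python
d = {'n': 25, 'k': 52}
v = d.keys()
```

.keys() returns a dict_keys view object

dict_keys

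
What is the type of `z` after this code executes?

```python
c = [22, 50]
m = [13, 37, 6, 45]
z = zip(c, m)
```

zip() returns a zip iterator object

zip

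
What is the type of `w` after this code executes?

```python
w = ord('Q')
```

ord() returns int (Unicode code point)

int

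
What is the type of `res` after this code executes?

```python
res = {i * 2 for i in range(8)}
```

A set comprehension {expr for x in iterable} produces a set

set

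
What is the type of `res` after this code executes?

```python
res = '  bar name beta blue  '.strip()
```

str.strip() returns str

str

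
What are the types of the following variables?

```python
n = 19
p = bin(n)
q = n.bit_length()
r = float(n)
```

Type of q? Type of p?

int.bit_length() returns int; bin() returns str

int, str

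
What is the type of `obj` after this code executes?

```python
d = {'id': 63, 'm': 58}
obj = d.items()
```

dict.items() returns a dict_items view

dict_items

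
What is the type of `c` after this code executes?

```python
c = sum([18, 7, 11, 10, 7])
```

sum() of ints returns int

int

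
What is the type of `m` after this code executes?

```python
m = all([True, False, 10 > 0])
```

all() returns bool

bool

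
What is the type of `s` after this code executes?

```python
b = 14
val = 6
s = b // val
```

int // int returns int (14 // 6 = 2)

int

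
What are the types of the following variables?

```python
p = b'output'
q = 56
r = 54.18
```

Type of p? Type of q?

p is bytes; q is int

bytes, int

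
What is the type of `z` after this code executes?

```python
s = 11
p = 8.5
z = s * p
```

int * float returns float (11 * 8.5 = 93.5)

float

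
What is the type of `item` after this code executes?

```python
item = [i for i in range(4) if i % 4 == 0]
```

A list comprehension [...] produces a list

list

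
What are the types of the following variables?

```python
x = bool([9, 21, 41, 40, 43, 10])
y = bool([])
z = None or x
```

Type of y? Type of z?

bool() returns bool; None or <bool> returns the bool

bool, bool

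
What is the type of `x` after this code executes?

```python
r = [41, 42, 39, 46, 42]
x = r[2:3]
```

Slicing a list always returns a list

list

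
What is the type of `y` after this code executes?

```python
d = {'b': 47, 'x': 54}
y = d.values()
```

.values() returns a dict_values view object

dict_values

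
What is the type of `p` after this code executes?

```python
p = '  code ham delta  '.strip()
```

str.strip() returns str

str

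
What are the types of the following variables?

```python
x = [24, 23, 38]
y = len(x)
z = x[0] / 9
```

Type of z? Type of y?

int / int returns float; len() returns int

float, int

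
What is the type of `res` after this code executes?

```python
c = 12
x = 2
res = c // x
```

int // int returns int (12 // 2 = 6)

int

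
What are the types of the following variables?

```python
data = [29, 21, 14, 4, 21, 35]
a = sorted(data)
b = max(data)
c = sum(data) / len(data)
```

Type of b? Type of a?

max of ints returns int; sorted() returns list

int, list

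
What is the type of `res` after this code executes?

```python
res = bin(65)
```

bin() returns str representation

str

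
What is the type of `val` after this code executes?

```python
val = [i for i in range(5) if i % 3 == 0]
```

A list comprehension [...] produces a list

list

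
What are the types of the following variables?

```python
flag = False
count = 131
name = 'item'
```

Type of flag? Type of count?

flag is bool; count is int

bool, int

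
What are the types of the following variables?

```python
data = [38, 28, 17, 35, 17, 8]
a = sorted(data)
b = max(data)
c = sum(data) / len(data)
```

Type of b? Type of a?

max of ints returns int; sorted() returns list

int, list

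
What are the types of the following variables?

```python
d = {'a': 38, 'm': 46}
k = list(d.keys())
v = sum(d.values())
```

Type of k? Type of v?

list(...) returns list; sum of int values returns int

list, int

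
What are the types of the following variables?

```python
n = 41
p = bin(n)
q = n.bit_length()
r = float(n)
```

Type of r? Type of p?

float() returns float; bin() returns str

float, str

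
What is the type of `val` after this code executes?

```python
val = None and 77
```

'and' returns first falsy value (None)

NoneType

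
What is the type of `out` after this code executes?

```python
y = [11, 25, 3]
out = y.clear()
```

list.clear() returns None

NoneType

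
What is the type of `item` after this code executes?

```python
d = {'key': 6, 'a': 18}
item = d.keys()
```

.keys() returns a dict_keys view object

dict_keys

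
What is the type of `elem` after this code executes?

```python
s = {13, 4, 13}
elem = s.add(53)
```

set.add() returns None (mutates in place)

NoneType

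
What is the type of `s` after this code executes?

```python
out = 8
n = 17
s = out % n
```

int % int returns int (8 % 17 = 8)

int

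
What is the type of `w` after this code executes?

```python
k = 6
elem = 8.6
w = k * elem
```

int * float returns float (6 * 8.6 = 51.6)

float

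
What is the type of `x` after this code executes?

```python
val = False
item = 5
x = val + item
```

bool + int returns int (False is 0, so 0 + 5 = 5)

int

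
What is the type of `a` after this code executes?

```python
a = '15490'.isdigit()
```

str.isdigit() returns bool

bool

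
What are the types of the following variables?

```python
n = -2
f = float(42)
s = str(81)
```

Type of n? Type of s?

n is int; s is str

int, str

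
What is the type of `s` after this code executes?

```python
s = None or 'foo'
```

'or' with None returns the other value ('foo', str)

str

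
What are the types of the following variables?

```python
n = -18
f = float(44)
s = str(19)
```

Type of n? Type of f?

n is int; f is float

int, float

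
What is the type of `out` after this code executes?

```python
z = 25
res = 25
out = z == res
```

Equality comparison returns bool

bool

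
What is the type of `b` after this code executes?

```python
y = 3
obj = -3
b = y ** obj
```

int ** negative int returns float

float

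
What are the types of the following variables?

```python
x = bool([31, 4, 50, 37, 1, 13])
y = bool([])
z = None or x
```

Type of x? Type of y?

bool() returns bool; bool() returns bool

bool, bool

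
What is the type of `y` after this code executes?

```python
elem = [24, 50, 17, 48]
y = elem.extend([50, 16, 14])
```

list.extend() returns None

NoneType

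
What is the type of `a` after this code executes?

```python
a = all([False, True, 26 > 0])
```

all() returns bool

bool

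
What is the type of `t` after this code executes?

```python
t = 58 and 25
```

'and' returns the last value when all truthy (25, which is int)

int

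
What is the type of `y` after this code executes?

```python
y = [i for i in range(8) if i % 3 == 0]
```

A list comprehension [...] produces a list

list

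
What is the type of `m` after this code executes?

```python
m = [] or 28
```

'or' returns first truthy value (28, which is int)

int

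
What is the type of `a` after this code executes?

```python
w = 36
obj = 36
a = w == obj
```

Equality comparison returns bool

bool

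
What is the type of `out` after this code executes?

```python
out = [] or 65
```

'or' returns first truthy value (65, which is int)

int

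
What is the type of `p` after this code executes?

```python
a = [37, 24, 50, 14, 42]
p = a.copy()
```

list.copy() returns list

list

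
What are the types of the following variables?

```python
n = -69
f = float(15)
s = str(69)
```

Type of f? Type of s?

f is float; s is str

float, str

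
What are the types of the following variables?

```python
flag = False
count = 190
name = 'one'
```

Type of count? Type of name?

count is int; name is str

int, str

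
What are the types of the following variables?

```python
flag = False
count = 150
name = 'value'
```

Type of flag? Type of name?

flag is bool; name is str

bool, str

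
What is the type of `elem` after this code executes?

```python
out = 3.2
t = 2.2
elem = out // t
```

float // float returns float (floor division preserves float type)

float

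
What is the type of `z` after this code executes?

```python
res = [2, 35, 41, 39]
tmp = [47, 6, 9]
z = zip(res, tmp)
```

zip() returns a zip iterator object

zip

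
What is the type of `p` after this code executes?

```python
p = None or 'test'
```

'or' with None returns the other value ('test', str)

str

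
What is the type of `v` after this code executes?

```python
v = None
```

None has type NoneType

NoneType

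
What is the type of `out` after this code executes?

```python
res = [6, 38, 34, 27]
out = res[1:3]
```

Slicing a list always returns a list

list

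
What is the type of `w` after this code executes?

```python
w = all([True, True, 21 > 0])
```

all() returns bool

bool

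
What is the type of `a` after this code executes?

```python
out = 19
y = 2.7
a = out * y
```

int * float returns float (19 * 2.7 = 51.3)

float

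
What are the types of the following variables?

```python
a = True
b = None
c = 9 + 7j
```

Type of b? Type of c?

b is NoneType; c is complex

NoneType, complex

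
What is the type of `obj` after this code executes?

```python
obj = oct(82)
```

oct() returns str representation

str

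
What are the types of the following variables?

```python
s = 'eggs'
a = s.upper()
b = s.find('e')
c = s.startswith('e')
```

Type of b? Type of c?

str.find() returns int; str.startswith() returns bool

int, bool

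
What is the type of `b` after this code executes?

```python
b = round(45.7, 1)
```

round() with ndigits arg returns float

float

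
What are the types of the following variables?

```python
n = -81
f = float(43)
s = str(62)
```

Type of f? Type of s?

f is float; s is str

float, str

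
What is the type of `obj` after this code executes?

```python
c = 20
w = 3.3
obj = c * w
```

int * float returns float (20 * 3.3 = 66.0)

float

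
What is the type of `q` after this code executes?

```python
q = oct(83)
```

oct() returns str representation

str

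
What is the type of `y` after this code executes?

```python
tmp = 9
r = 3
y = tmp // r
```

int // int returns int (9 // 3 = 3)

int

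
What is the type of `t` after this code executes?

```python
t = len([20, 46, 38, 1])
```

len() always returns int

int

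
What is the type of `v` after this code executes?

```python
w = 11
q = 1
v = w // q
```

int // int returns int (11 // 1 = 11)

int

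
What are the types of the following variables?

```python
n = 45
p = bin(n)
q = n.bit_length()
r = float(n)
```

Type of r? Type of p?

float() returns float; bin() returns str

float, str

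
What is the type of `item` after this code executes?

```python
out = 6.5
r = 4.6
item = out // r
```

float // float returns float (floor division preserves float type)

float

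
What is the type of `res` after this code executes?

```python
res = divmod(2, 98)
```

divmod() returns a tuple (quotient, remainder)

tuple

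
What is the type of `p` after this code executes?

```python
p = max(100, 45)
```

max() of ints returns int

int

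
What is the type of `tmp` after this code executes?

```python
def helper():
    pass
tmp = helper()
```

A function with no return statement returns None

NoneType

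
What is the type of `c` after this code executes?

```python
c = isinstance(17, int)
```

isinstance() returns bool

bool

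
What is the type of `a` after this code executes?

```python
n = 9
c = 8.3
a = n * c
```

int * float returns float (9 * 8.3 = 74.7)

float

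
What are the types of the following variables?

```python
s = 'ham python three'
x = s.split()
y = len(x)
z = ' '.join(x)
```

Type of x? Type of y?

str.split() returns list; len() returns int

list, int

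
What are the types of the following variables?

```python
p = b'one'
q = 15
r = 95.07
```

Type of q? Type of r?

q is int; r is float

int, float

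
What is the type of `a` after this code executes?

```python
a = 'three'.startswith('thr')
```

str.startswith() returns bool

bool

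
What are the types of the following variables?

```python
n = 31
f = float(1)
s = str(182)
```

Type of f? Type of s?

f is float; s is str

float, str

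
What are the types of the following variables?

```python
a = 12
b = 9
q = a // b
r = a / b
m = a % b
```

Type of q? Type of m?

int // int returns int; int % int returns int

int, int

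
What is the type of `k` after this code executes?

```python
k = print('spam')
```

print() returns None

NoneType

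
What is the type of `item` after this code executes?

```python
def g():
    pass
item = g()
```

A function with no return statement returns None

NoneType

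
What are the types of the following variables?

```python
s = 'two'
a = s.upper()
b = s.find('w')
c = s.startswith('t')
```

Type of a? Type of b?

str.upper() returns str; str.find() returns int

str, int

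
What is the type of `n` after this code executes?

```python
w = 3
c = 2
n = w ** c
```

int ** positive int returns int (3 ** 2 = 9)

int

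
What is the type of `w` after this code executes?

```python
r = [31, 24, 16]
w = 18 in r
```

'in' operator returns bool

bool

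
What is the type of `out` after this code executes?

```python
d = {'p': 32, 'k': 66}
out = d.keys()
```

.keys() returns a dict_keys view object

dict_keys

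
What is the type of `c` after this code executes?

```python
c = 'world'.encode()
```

str.encode() returns bytes

bytes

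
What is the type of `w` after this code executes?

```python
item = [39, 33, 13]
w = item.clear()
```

list.clear() returns None

NoneType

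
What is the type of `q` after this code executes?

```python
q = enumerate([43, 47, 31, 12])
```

enumerate() returns an enumerate iterator object

enumerate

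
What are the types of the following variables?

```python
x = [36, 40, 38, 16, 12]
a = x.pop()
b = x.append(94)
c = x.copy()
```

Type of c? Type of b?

list.copy() returns list; list.append() returns None

list, NoneType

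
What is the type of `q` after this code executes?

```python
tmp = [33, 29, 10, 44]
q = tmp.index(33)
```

list.index() returns int

int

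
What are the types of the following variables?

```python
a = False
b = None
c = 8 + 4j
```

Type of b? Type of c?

b is NoneType; c is complex

NoneType, complex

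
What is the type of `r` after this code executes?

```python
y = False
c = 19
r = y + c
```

bool + int returns int (False is 0, so 0 + 19 = 19)

int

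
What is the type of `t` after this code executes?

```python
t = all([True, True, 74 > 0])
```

all() returns bool

bool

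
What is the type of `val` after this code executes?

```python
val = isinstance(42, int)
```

isinstance() returns bool

bool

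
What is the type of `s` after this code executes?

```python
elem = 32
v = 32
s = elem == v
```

Equality comparison returns bool

bool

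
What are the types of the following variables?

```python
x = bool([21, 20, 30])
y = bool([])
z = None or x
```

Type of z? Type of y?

None or <bool> returns the bool; bool() returns bool

bool, bool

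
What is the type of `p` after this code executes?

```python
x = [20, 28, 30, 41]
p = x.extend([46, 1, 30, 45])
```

list.extend() returns None

NoneType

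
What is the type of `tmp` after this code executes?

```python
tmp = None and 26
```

'and' returns first falsy value (None)

NoneType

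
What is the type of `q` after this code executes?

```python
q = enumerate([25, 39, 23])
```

enumerate() returns an enumerate iterator object

enumerate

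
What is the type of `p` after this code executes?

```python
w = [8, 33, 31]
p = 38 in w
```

'in' operator returns bool

bool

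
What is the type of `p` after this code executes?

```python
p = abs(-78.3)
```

abs() of float returns float

float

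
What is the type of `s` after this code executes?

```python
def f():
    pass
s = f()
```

A function with no return statement returns None

NoneType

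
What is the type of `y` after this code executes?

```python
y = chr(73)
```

chr() returns str (single character)

str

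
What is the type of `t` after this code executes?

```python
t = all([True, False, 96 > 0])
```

all() returns bool

bool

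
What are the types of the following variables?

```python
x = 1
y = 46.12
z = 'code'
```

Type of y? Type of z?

y is float; z is str

float, str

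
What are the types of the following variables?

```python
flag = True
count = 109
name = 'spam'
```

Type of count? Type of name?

count is int; name is str

int, str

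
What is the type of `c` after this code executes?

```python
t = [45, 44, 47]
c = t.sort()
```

list.sort() returns None (sorts in place)

NoneType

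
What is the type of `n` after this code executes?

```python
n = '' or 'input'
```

'or' returns first truthy value ('input', which is str)

str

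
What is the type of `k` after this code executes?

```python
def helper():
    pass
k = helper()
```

A function with no return statement returns None

NoneType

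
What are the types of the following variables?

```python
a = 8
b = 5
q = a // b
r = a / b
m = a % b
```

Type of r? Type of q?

int / int returns float; int // int returns int

float, int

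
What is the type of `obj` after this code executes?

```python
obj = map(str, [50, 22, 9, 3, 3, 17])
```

map() returns a map iterator object

map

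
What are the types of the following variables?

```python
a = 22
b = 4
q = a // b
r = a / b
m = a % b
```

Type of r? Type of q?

int / int returns float; int // int returns int

float, int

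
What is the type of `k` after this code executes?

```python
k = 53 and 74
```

'and' returns the last value when all truthy (74, which is int)

int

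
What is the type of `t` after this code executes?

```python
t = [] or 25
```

'or' returns first truthy value (25, which is int)

int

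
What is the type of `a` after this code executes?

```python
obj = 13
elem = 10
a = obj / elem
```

int / int always returns float in Python 3 (13 / 10 = 1.3)

float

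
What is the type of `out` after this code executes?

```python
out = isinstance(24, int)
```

isinstance() returns bool

bool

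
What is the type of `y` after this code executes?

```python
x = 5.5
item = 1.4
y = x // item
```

float // float returns float (floor division preserves float type)

float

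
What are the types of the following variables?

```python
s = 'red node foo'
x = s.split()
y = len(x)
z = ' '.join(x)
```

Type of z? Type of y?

str.join() returns str; len() returns int

str, int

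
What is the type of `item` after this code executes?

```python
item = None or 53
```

'or' with None returns the other value (53, int)

int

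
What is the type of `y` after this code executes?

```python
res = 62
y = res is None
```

'is' comparison returns bool

bool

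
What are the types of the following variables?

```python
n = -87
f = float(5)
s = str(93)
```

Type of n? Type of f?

n is int; f is float

int, float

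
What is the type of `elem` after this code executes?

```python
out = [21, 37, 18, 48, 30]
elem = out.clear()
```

list.clear() returns None

NoneType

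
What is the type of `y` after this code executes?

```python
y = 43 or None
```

'or' returns first truthy value (43, int)

int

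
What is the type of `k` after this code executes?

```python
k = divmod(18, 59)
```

divmod() returns a tuple (quotient, remainder)

tuple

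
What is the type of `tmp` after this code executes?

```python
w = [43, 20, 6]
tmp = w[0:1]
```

Slicing a list always returns a list

list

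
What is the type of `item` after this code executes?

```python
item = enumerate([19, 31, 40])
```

enumerate() returns an enumerate iterator object

enumerate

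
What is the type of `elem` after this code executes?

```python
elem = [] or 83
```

'or' returns first truthy value (83, which is int)

int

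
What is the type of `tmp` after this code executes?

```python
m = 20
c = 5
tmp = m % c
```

int % int returns int (20 % 5 = 0)

int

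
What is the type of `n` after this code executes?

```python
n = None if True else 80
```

Ternary: condition is True, if branch (None) taken → NoneType

NoneType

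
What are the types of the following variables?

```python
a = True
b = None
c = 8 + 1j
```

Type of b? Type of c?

b is NoneType; c is complex

NoneType, complex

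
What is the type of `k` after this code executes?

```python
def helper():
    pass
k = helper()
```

A function with no return statement returns None

NoneType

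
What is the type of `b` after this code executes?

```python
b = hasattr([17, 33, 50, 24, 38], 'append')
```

hasattr() returns bool

bool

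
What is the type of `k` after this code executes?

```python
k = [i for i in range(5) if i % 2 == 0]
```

A list comprehension [...] produces a list

list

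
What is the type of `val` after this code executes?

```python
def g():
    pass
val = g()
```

A function with no return statement returns None

NoneType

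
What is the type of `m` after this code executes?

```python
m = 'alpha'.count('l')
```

str.count() returns int

int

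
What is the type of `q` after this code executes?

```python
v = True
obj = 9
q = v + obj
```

bool + int returns int (True is 1, so 1 + 9 = 10)

int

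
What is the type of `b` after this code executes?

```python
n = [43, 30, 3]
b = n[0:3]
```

Slicing a list always returns a list

list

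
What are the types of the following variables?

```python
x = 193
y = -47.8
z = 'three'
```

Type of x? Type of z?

x is int; z is str

int, str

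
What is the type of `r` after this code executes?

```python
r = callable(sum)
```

callable() returns bool

bool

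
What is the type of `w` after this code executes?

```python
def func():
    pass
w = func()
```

A function with no return statement returns None

NoneType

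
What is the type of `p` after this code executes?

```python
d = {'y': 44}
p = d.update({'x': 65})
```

dict.update() returns None

NoneType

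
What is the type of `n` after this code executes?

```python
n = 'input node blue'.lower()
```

str.lower() returns str

str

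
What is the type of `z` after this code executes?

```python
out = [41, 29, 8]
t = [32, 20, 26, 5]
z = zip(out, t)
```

zip() returns a zip iterator object

zip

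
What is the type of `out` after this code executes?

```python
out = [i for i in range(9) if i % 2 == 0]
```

A list comprehension [...] produces a list

list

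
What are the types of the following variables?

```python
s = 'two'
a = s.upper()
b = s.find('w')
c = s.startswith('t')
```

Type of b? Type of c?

str.find() returns int; str.startswith() returns bool

int, bool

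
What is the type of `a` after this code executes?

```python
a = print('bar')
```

print() returns None

NoneType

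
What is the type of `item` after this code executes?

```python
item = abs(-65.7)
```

abs() of float returns float

float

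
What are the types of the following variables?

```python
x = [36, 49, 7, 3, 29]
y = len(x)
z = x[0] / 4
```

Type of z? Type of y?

int / int returns float; len() returns int

float, int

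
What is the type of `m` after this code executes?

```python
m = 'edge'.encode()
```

str.encode() returns bytes

bytes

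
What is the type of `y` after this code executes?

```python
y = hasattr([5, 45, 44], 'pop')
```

hasattr() returns bool

bool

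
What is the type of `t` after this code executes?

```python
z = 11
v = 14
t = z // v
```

int // int returns int (11 // 14 = 0)

int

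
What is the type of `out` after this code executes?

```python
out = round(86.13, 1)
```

round() with ndigits arg returns float

float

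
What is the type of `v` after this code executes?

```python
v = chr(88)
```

chr() returns str (single character)

str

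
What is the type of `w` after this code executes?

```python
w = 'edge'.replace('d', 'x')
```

str.replace() returns str

str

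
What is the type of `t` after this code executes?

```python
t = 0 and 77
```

'and' returns the first falsy value (0, which is int)

int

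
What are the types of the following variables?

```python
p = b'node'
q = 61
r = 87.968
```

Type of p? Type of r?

p is bytes; r is float

bytes, float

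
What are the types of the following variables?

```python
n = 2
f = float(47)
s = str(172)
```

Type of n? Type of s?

n is int; s is str

int, str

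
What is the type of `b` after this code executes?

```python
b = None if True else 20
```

Ternary: condition is True, if branch (None) taken → NoneType

NoneType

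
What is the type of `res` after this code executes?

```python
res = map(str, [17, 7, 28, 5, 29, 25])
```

map() returns a map iterator object

map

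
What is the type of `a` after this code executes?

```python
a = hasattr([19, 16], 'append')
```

hasattr() returns bool

bool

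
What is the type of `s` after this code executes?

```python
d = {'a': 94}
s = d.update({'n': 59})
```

dict.update() returns None

NoneType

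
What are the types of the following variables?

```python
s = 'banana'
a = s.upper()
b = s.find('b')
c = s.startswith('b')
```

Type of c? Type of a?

str.startswith() returns bool; str.upper() returns str

bool, str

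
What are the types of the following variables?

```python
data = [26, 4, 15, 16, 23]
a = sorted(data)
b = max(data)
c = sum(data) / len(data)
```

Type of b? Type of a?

max of ints returns int; sorted() returns list

int, list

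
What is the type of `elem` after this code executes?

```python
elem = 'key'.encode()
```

str.encode() returns bytes

bytes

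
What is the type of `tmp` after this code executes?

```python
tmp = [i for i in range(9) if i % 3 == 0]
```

A list comprehension [...] produces a list

list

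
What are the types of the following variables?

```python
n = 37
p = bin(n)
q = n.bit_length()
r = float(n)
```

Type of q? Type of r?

int.bit_length() returns int; float() returns float

int, float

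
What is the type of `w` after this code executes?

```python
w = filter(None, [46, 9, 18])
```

filter() returns a filter iterator object

filter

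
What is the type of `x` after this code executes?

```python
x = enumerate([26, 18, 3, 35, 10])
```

enumerate() returns an enumerate iterator object

enumerate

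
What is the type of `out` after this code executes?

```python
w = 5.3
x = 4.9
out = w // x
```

float // float returns float (floor division preserves float type)

float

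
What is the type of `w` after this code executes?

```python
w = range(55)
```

range() returns a range object

range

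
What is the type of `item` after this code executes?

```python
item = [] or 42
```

'or' returns first truthy value (42, which is int)

int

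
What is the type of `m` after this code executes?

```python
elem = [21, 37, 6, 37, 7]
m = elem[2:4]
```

Slicing a list always returns a list

list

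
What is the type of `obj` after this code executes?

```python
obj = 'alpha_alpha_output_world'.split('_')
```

str.split() returns list

list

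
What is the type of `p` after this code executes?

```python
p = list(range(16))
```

list(range(...)) returns list

list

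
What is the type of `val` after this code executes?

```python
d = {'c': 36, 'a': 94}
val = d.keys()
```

.keys() returns a dict_keys view object

dict_keys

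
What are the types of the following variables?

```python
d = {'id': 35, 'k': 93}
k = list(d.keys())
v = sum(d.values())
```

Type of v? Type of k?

sum of int values returns int; list(...) returns list

int, list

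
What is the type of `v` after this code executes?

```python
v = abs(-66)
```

abs() of int returns int

int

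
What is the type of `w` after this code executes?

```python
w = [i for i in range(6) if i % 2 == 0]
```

A list comprehension [...] produces a list

list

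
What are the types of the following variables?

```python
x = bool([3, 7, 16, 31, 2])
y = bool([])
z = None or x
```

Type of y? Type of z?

bool() returns bool; None or <bool> returns the bool

bool, bool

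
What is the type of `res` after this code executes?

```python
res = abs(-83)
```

abs() of int returns int

int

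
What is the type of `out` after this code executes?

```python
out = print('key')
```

print() returns None

NoneType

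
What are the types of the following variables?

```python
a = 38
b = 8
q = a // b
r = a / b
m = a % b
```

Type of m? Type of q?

int % int returns int; int // int returns int

int, int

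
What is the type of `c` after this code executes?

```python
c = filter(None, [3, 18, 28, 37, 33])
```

filter() returns a filter iterator object

filter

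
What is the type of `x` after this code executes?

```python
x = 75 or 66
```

'or' returns the first truthy value (75, which is int)

int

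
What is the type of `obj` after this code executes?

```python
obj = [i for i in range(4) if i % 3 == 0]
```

A list comprehension [...] produces a list

list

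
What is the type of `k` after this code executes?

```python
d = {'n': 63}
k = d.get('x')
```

dict.get() returns None when key 'x' is not found and no default given

NoneType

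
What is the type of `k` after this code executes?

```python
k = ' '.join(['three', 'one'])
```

str.join() returns str

str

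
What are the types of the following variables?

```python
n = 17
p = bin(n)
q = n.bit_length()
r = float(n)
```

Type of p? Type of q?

bin() returns str; int.bit_length() returns int

str, int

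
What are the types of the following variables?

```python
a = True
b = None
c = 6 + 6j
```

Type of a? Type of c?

a is bool; c is complex

bool, complex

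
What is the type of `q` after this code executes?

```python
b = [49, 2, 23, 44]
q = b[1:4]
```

Slicing a list always returns a list

list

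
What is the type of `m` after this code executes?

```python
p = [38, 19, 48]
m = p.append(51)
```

list.append() returns None (mutates in place)

NoneType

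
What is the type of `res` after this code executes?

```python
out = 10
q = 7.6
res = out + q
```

int + float returns float (10 + 7.6 = 17.6)

float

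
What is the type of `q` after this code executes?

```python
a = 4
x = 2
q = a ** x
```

int ** positive int returns int (4 ** 2 = 16)

int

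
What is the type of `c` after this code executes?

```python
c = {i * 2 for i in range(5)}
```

A set comprehension {expr for x in iterable} produces a set

set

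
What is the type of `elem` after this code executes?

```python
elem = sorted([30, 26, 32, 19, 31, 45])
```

sorted() always returns list

list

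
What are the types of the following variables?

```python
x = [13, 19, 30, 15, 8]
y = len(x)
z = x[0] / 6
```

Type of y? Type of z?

len() returns int; int / int returns float

int, float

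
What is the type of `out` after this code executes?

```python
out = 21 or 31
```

'or' returns the first truthy value (21, which is int)

int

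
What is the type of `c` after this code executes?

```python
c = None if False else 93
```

Ternary: condition is False, else branch (93) taken → int

int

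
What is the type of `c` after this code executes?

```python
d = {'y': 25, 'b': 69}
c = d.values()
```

.values() returns a dict_values view object

dict_values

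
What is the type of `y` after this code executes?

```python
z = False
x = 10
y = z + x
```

bool + int returns int (False is 0, so 0 + 10 = 10)

int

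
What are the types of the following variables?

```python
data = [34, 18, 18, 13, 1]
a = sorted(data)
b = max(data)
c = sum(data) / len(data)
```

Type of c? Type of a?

int / int returns float; sorted() returns list

float, list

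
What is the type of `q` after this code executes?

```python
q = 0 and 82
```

'and' returns the first falsy value (0, which is int)

int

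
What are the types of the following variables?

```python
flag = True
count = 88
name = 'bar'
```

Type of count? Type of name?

count is int; name is str

int, str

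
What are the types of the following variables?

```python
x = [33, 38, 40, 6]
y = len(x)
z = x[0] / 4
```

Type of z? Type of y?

int / int returns float; len() returns int

float, int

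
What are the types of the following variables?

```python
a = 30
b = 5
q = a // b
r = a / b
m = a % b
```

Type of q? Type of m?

int // int returns int; int % int returns int

int, int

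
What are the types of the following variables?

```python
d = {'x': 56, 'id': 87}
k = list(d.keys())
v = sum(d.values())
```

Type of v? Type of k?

sum of int values returns int; list(...) returns list

int, list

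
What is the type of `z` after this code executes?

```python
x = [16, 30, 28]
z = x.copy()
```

list.copy() returns list

list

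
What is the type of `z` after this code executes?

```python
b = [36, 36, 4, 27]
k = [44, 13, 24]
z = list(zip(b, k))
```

list(zip(...)) returns a list of tuples

list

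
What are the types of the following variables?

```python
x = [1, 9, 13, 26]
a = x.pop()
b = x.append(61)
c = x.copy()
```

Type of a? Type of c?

list.pop() returns the element (int); list.copy() returns list

int, list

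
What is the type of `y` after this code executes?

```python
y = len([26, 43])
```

len() always returns int

int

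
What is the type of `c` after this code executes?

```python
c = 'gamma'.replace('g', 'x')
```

str.replace() returns str

str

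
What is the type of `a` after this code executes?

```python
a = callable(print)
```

callable() returns bool

bool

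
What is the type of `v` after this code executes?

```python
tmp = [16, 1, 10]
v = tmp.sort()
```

list.sort() returns None (sorts in place)

NoneType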